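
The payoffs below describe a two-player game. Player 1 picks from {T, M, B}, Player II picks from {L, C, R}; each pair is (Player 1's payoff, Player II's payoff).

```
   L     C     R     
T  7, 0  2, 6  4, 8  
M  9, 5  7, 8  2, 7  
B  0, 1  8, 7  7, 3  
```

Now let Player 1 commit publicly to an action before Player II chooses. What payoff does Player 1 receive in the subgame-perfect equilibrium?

8

Solve by backward induction (Player 1 leads).
- T → Player II plays R (best of 0, 6, 8); Player 1 gets 4.
- M → Player II plays C (best of 5, 8, 7); Player 1 gets 7.
- B → Player II plays C (best of 1, 7, 3); Player 1 gets 8.
Maximizing over 4, 7, 8, Player 1 chooses B. Subgame-perfect outcome: (B, C) with payoffs (8, 7).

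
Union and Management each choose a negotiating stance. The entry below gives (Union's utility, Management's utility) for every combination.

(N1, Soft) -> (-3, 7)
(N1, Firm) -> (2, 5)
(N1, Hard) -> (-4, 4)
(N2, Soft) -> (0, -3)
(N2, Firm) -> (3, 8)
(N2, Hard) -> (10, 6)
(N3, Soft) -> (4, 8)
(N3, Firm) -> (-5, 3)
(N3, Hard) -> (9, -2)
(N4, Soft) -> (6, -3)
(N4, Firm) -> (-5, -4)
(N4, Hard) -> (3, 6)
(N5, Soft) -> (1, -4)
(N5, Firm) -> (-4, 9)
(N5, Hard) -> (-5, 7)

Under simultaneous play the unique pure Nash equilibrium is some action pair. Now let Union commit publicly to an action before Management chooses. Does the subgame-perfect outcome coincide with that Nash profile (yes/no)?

no

Solve by backward induction (Union leads).
- N1 → Management plays Soft (best of 7, 5, 4); Union gets -3.
- N2 → Management plays Firm (best of -3, 8, 6); Union gets 3.
- N3 → Management plays Soft (best of 8, 3, -2); Union gets 4.
- N4 → Management plays Hard (best of -3, -4, 6); Union gets 3.
- N5 → Management plays Firm (best of -4, 9, 7); Union gets -4.
Maximizing over -3, 3, 4, 3, -4, Union chooses N3. Subgame-perfect outcome: (N3, Soft) with payoffs (4, 8).
Under simultaneous play:
Union's best replies: Soft→N4; Firm→N2; Hard→N2.
Management's best replies: N1→Soft; N2→Firm; N3→Soft; N4→Hard; N5→Firm.
Only (N2, Firm) has each player best-responding; Nash payoffs (3, 8).
Sequential outcome (N3, Soft) differs from the Nash profile (N2, Firm).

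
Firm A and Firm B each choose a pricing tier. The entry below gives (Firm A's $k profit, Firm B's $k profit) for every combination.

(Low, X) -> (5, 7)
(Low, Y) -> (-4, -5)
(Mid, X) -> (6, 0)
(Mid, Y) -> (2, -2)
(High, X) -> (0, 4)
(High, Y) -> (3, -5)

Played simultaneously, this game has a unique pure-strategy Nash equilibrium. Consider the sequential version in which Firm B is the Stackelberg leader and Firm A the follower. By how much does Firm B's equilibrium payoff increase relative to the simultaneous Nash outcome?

Firm A best-responds to each possible Firm B move:
- X: Firm A compares 5, 6, 0 and picks Mid; Firm B would get 0.
- Y: Firm A compares -4, 2, 3 and picks High; Firm B would get -5.
Maximizing over 0, -5, Firm B chooses X. Subgame-perfect outcome: (Mid, X) with payoffs (6, 0).
For the simultaneous game, intersect best replies.
Firm A's best replies: X→Mid; Y→High.
Firm B's best replies: Low→X; Mid→X; High→X.
Only (Mid, X) has each player best-responding; Nash payoffs (6, 0).
Firm B's commitment gain: 0 − 0 = 0.

0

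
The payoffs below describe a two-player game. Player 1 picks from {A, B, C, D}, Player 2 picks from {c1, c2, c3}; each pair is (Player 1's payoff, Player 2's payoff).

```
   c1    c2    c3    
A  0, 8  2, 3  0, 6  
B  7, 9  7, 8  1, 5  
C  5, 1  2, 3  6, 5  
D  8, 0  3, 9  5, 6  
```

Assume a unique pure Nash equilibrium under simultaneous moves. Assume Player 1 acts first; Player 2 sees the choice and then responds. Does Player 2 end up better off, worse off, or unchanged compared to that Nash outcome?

Solve by backward induction (Player 1 leads).
- A: BR = c1, leader payoff 0.
- B: BR = c1, leader payoff 7.
- C: BR = c3, leader payoff 6.
- D: BR = c2, leader payoff 3.
Player 1's induced payoffs are 0, 7, 6, 3, so Player 1 commits to B. Subgame-perfect outcome: (B, c1) with payoffs (7, 9).
Now find the simultaneous Nash equilibrium.
Player 1's best replies: c1→D; c2→B; c3→C.
Player 2's best replies: A→c1; B→c1; C→c3; D→c2.
The unique mutual best reply is (C, c3), giving (6, 5).
Player 2 earns 9 sequentially versus 5 at the Nash outcome: better off.

better off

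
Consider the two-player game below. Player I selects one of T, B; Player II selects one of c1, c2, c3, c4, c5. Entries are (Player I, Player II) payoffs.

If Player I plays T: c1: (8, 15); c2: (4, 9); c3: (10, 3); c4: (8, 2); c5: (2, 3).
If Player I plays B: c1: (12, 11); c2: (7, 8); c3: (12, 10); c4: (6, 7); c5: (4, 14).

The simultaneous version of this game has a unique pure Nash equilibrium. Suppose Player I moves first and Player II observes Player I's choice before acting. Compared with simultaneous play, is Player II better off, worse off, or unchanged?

better off

Solve by backward induction (Player I leads).
- T: BR = c1, leader payoff 8.
- B: BR = c5, leader payoff 4.
Maximizing over 8, 4, Player I chooses T. Subgame-perfect outcome: (T, c1) with payoffs (8, 15).
For the simultaneous game, intersect best replies.
Player I's best replies: c1→B; c2→B; c3→B; c4→T; c5→B.
Player II's best replies: T→c1; B→c5.
Only (B, c5) has each player best-responding; Nash payoffs (4, 14).
Player II earns 15 sequentially versus 14 at the Nash outcome: better off.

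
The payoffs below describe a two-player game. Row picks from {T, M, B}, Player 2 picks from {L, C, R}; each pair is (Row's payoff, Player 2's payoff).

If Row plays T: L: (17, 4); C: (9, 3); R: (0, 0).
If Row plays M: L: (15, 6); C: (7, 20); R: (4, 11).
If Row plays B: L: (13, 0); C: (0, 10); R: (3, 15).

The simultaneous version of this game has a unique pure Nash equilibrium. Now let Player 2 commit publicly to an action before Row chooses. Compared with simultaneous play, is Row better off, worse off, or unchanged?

Work backward from Row's decision.
- L: BR = T, leader payoff 4.
- C: BR = T, leader payoff 3.
- R: BR = M, leader payoff 11.
Among 4, 3, 11, the best is 11 at R. Subgame-perfect outcome: (M, R) with payoffs (4, 11).
For the simultaneous game, intersect best replies.
Row's best replies: L→T; C→T; R→M.
Player 2's best replies: T→L; M→C; B→R.
Only (T, L) has each player best-responding; Nash payoffs (17, 4).
Row earns 4 sequentially versus 17 at the Nash outcome: worse off.

worse off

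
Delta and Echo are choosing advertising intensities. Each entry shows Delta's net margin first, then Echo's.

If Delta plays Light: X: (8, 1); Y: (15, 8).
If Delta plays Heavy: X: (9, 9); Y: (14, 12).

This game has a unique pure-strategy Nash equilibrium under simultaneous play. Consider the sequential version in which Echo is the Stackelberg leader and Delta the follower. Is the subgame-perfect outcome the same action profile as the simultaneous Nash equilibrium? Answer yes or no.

no

Solve by backward induction (Echo leads).
- X: Delta compares 8, 9 and picks Heavy; Echo would get 9.
- Y: Delta compares 15, 14 and picks Light; Echo would get 8.
Echo's induced payoffs are 9, 8, so Echo commits to X. Subgame-perfect outcome: (Heavy, X) with payoffs (9, 9).
Now find the simultaneous Nash equilibrium.
Delta's best replies: X→Heavy; Y→Light.
Echo's best replies: Light→Y; Heavy→Y.
Only (Light, Y) has each player best-responding; Nash payoffs (15, 8).
Sequential outcome (Heavy, X) differs from the Nash profile (Light, Y).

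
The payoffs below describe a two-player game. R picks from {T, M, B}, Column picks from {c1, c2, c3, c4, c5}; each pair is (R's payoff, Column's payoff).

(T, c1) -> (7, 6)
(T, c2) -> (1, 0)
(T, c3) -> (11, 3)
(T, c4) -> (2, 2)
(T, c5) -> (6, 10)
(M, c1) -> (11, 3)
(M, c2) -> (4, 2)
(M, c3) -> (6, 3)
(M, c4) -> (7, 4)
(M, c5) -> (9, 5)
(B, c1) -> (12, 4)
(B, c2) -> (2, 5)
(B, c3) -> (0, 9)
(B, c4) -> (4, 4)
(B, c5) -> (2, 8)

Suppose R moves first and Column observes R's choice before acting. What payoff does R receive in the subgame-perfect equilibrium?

9

Backward induction with R moving first.
- T → Column plays c5 (best of 6, 0, 3, 2, 10); R gets 6.
- M → Column plays c5 (best of 3, 2, 3, 4, 5); R gets 9.
- B → Column plays c3 (best of 4, 5, 9, 4, 8); R gets 0.
R's induced payoffs are 6, 9, 0, so R commits to M. Subgame-perfect outcome: (M, c5) with payoffs (9, 5).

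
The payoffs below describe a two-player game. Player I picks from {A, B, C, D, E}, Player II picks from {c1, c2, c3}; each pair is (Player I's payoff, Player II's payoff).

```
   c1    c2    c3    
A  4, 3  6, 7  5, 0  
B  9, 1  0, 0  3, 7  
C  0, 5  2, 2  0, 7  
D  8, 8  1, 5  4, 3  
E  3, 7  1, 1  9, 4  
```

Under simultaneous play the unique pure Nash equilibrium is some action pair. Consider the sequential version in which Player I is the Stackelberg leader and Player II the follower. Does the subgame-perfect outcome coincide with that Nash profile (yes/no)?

Work backward from Player II's decision.
- A → Player II plays c2 (best of 3, 7, 0); Player I gets 6.
- B → Player II plays c3 (best of 1, 0, 7); Player I gets 3.
- C → Player II plays c3 (best of 5, 2, 7); Player I gets 0.
- D → Player II plays c1 (best of 8, 5, 3); Player I gets 8.
- E → Player II plays c1 (best of 7, 1, 4); Player I gets 3.
Maximizing over 6, 3, 0, 8, 3, Player I chooses D. Subgame-perfect outcome: (D, c1) with payoffs (8, 8).
For the simultaneous game, intersect best replies.
Player I's best replies: c1→B; c2→A; c3→E.
Player II's best replies: A→c2; B→c3; C→c3; D→c1; E→c1.
Only (A, c2) has each player best-responding; Nash payoffs (6, 7).
Sequential outcome (D, c1) differs from the Nash profile (A, c2).

no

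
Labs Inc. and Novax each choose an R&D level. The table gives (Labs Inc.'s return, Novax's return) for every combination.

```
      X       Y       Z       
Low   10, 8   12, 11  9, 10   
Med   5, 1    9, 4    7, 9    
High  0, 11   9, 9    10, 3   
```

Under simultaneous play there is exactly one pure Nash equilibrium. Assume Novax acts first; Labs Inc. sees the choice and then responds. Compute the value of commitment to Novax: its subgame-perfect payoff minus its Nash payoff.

0

Labs Inc. best-responds to each possible Novax move:
- X: BR = Low, leader payoff 8.
- Y: BR = Low, leader payoff 11.
- Z: BR = High, leader payoff 3.
Novax's induced payoffs are 8, 11, 3, so Novax commits to Y. Subgame-perfect outcome: (Low, Y) with payoffs (12, 11).
Under simultaneous play:
Labs Inc.'s best replies: X→Low; Y→Low; Z→High.
Novax's best replies: Low→Y; Med→Z; High→X.
The unique mutual best reply is (Low, Y), giving (12, 11).
Novax's commitment gain: 11 − 11 = 0.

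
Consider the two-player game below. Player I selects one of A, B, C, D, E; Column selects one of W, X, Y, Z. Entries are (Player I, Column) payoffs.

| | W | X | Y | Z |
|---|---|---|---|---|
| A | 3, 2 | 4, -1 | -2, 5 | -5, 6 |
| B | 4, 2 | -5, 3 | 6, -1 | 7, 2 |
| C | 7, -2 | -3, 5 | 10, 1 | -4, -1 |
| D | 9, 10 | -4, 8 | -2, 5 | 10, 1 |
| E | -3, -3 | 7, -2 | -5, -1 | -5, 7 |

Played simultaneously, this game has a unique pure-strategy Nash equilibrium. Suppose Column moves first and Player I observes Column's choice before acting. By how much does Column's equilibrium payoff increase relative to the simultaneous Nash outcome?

0

Backward induction with Column moving first.
- W: BR = D, leader payoff 10.
- X: BR = E, leader payoff -2.
- Y: BR = C, leader payoff 1.
- Z: BR = D, leader payoff 1.
Among 10, -2, 1, 1, the best is 10 at W. Subgame-perfect outcome: (D, W) with payoffs (9, 10).
Under simultaneous play:
Player I's best replies: W→D; X→E; Y→C; Z→D.
Column's best replies: A→Z; B→X; C→X; D→W; E→Z.
The unique mutual best reply is (D, W), giving (9, 10).
Column's commitment gain: 10 − 10 = 0.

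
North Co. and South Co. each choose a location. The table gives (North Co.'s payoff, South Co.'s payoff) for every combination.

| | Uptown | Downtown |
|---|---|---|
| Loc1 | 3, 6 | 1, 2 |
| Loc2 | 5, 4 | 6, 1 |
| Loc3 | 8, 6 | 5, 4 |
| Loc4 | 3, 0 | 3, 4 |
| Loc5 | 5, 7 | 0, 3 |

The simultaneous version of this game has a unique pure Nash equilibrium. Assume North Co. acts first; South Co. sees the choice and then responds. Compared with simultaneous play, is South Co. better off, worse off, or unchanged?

unchanged

Solve by backward induction (North Co. leads).
- Loc1: South Co. compares 6, 2 and picks Uptown; North Co. would get 3.
- Loc2: South Co. compares 4, 1 and picks Uptown; North Co. would get 5.
- Loc3: South Co. compares 6, 4 and picks Uptown; North Co. would get 8.
- Loc4: South Co. compares 0, 4 and picks Downtown; North Co. would get 3.
- Loc5: South Co. compares 7, 3 and picks Uptown; North Co. would get 5.
Among 3, 5, 8, 3, 5, the best is 8 at Loc3. Subgame-perfect outcome: (Loc3, Uptown) with payoffs (8, 6).
Now find the simultaneous Nash equilibrium.
North Co.'s best replies: Uptown→Loc3; Downtown→Loc2.
South Co.'s best replies: Loc1→Uptown; Loc2→Uptown; Loc3→Uptown; Loc4→Downtown; Loc5→Uptown.
The unique mutual best reply is (Loc3, Uptown), giving (8, 6).
South Co. earns 6 sequentially versus 6 at the Nash outcome: unchanged.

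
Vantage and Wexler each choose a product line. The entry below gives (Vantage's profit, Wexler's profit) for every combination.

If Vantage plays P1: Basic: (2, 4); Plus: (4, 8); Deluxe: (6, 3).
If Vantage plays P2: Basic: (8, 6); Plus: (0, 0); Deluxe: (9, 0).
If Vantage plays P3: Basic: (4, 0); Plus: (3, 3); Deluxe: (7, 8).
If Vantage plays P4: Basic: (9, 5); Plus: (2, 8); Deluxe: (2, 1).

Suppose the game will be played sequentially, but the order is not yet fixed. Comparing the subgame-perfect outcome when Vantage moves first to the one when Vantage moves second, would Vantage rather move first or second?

first

If Vantage leads: Wexler's best replies are P1→Plus, P2→Basic, P3→Deluxe, P4→Plus; Vantage's induced payoffs 4, 8, 7, 2; outcome (P2, Basic), payoffs (8, 6).
If Wexler leads: Vantage's best replies are Basic→P4, Plus→P1, Deluxe→P2; Wexler's induced payoffs 5, 8, 0; outcome (P1, Plus), payoffs (4, 8).
Vantage gets 8 moving first and 4 moving second, so Vantage prefers to move first.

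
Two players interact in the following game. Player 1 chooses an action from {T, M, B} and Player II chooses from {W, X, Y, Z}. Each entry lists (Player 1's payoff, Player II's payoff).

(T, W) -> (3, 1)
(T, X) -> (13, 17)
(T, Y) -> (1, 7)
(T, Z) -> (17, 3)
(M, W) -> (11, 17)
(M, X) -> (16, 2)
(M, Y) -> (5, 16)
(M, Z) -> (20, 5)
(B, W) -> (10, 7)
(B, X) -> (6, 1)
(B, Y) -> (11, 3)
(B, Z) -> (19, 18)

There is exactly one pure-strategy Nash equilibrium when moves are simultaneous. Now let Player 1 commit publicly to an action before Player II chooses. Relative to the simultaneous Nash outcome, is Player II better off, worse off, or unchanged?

better off

Backward induction with Player 1 moving first.
- T → Player II plays X (best of 1, 17, 7, 3); Player 1 gets 13.
- M → Player II plays W (best of 17, 2, 16, 5); Player 1 gets 11.
- B → Player II plays Z (best of 7, 1, 3, 18); Player 1 gets 19.
Player 1's induced payoffs are 13, 11, 19, so Player 1 commits to B. Subgame-perfect outcome: (B, Z) with payoffs (19, 18).
For the simultaneous game, intersect best replies.
Player 1's best replies: W→M; X→M; Y→B; Z→M.
Player II's best replies: T→X; M→W; B→Z.
Only (M, W) has each player best-responding; Nash payoffs (11, 17).
Player II earns 18 sequentially versus 17 at the Nash outcome: better off.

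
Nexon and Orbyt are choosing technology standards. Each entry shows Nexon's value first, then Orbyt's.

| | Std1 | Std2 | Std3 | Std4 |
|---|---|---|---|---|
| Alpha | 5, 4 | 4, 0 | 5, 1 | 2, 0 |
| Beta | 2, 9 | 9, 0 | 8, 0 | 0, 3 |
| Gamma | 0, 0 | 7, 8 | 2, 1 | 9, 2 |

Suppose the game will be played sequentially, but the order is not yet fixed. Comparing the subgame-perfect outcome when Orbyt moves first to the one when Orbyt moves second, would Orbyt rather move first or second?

second

If Nexon leads: Orbyt's best replies are Alpha→Std1, Beta→Std1, Gamma→Std2; Nexon's induced payoffs 5, 2, 7; outcome (Gamma, Std2), payoffs (7, 8).
If Orbyt leads: Nexon's best replies are Std1→Alpha, Std2→Beta, Std3→Beta, Std4→Gamma; Orbyt's induced payoffs 4, 0, 0, 2; outcome (Alpha, Std1), payoffs (5, 4).
Orbyt gets 4 moving first and 8 moving second, so Orbyt prefers to move second.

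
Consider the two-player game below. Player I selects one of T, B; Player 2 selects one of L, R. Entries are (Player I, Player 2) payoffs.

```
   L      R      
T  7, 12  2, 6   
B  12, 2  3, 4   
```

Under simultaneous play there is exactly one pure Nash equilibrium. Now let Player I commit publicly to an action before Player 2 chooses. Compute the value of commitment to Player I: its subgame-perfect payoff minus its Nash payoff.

4

Work backward from Player 2's decision.
- T: Player 2 compares 12, 6 and picks L; Player I would get 7.
- B: Player 2 compares 2, 4 and picks R; Player I would get 3.
Player I's induced payoffs are 7, 3, so Player I commits to T. Subgame-perfect outcome: (T, L) with payoffs (7, 12).
Under simultaneous play:
Player I's best replies: L→B; R→B.
Player 2's best replies: T→L; B→R.
The unique mutual best reply is (B, R), giving (3, 4).
Player I's commitment gain: 7 − 3 = 4.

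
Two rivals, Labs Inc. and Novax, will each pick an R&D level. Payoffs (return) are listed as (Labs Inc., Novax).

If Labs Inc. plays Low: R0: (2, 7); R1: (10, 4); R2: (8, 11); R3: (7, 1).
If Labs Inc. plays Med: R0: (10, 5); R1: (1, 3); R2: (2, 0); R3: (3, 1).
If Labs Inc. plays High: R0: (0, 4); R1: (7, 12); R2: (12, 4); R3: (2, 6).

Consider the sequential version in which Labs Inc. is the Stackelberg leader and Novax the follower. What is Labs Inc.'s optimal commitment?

Work backward from Novax's decision.
- Low: BR = R2, leader payoff 8.
- Med: BR = R0, leader payoff 10.
- High: BR = R1, leader payoff 7.
Maximizing over 8, 10, 7, Labs Inc. chooses Med. Subgame-perfect outcome: (Med, R0) with payoffs (10, 5).

Med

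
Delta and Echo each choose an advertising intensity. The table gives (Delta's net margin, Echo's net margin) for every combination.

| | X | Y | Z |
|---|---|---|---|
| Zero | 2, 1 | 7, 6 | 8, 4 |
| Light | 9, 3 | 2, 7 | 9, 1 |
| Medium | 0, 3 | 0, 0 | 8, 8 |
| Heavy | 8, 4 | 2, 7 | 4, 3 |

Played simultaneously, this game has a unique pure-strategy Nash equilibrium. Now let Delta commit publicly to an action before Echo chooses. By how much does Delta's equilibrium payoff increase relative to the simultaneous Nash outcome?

1

Work backward from Echo's decision.
- Zero: BR = Y, leader payoff 7.
- Light: BR = Y, leader payoff 2.
- Medium: BR = Z, leader payoff 8.
- Heavy: BR = Y, leader payoff 2.
Delta's induced payoffs are 7, 2, 8, 2, so Delta commits to Medium. Subgame-perfect outcome: (Medium, Z) with payoffs (8, 8).
Under simultaneous play:
Delta's best replies: X→Light; Y→Zero; Z→Light.
Echo's best replies: Zero→Y; Light→Y; Medium→Z; Heavy→Y.
Only (Zero, Y) has each player best-responding; Nash payoffs (7, 6).
Delta's commitment gain: 8 − 7 = 1.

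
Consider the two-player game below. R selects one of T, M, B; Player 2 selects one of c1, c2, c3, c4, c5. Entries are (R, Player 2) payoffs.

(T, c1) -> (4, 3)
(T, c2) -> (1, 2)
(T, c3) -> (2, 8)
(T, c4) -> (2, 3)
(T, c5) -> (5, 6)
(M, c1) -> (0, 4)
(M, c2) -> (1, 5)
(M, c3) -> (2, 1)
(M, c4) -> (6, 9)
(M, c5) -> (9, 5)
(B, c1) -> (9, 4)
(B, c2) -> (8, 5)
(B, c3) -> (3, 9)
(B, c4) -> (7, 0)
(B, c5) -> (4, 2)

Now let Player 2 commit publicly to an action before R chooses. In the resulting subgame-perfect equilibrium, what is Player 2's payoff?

Work backward from R's decision.
- c1: R compares 4, 0, 9 and picks B; Player 2 would get 4.
- c2: R compares 1, 1, 8 and picks B; Player 2 would get 5.
- c3: R compares 2, 2, 3 and picks B; Player 2 would get 9.
- c4: R compares 2, 6, 7 and picks B; Player 2 would get 0.
- c5: R compares 5, 9, 4 and picks M; Player 2 would get 5.
Player 2's induced payoffs are 4, 5, 9, 0, 5, so Player 2 commits to c3. Subgame-perfect outcome: (B, c3) with payoffs (3, 9).

9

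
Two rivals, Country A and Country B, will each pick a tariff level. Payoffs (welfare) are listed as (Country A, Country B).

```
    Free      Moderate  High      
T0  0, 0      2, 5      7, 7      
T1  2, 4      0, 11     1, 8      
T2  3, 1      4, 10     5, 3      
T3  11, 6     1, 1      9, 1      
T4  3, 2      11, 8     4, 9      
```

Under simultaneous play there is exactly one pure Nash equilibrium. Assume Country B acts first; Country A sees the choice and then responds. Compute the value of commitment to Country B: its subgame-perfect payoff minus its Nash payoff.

2

Backward induction with Country B moving first.
- Free → Country A plays T3 (best of 0, 2, 3, 11, 3); Country B gets 6.
- Moderate → Country A plays T4 (best of 2, 0, 4, 1, 11); Country B gets 8.
- High → Country A plays T3 (best of 7, 1, 5, 9, 4); Country B gets 1.
Among 6, 8, 1, the best is 8 at Moderate. Subgame-perfect outcome: (T4, Moderate) with payoffs (11, 8).
For the simultaneous game, intersect best replies.
Country A's best replies: Free→T3; Moderate→T4; High→T3.
Country B's best replies: T0→High; T1→Moderate; T2→Moderate; T3→Free; T4→High.
Only (T3, Free) has each player best-responding; Nash payoffs (11, 6).
Country B's commitment gain: 8 − 6 = 2.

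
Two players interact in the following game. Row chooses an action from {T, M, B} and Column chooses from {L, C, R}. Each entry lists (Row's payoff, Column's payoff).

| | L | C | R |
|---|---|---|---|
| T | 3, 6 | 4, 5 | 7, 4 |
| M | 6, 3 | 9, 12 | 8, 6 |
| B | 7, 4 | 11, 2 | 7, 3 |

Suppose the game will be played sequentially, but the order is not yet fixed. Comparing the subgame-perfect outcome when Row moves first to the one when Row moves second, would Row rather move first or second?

first

If Row leads: Column's best replies are T→L, M→C, B→L; Row's induced payoffs 3, 9, 7; outcome (M, C), payoffs (9, 12).
If Column leads: Row's best replies are L→B, C→B, R→M; Column's induced payoffs 4, 2, 6; outcome (M, R), payoffs (8, 6).
Row gets 9 moving first and 8 moving second, so Row prefers to move first.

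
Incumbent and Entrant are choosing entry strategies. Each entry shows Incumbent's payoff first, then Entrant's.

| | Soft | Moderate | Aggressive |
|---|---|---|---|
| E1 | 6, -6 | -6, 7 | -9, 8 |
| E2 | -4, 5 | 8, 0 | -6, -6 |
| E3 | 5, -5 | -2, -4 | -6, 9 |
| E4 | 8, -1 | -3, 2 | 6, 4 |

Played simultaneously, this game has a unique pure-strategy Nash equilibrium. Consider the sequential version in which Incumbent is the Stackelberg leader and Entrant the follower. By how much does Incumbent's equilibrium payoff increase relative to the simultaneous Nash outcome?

Work backward from Entrant's decision.
- E1 → Entrant plays Aggressive (best of -6, 7, 8); Incumbent gets -9.
- E2 → Entrant plays Soft (best of 5, 0, -6); Incumbent gets -4.
- E3 → Entrant plays Aggressive (best of -5, -4, 9); Incumbent gets -6.
- E4 → Entrant plays Aggressive (best of -1, 2, 4); Incumbent gets 6.
Incumbent's induced payoffs are -9, -4, -6, 6, so Incumbent commits to E4. Subgame-perfect outcome: (E4, Aggressive) with payoffs (6, 4).
Under simultaneous play:
Incumbent's best replies: Soft→E4; Moderate→E2; Aggressive→E4.
Entrant's best replies: E1→Aggressive; E2→Soft; E3→Aggressive; E4→Aggressive.
The unique mutual best reply is (E4, Aggressive), giving (6, 4).
Incumbent's commitment gain: 6 − 6 = 0.

0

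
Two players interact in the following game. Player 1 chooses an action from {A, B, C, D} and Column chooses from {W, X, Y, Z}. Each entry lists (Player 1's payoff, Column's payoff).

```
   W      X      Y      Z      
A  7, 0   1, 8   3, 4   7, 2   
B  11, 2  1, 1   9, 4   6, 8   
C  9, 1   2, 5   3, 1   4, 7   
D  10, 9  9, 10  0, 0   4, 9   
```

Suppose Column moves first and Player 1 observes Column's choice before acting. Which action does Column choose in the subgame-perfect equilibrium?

Solve by backward induction (Column leads).
- W: BR = B, leader payoff 2.
- X: BR = D, leader payoff 10.
- Y: BR = B, leader payoff 4.
- Z: BR = A, leader payoff 2.
Column's induced payoffs are 2, 10, 4, 2, so Column commits to X. Subgame-perfect outcome: (D, X) with payoffs (9, 10).

X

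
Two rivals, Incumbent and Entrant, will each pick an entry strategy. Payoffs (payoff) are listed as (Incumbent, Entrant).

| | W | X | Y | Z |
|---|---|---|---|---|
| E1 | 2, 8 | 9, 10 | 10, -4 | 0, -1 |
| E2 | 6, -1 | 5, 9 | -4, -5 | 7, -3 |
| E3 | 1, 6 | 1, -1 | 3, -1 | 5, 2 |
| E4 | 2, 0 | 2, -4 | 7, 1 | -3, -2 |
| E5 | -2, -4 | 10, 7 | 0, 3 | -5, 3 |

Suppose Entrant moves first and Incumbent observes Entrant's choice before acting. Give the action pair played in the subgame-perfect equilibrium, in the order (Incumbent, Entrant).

Solve by backward induction (Entrant leads).
- W: BR = E2, leader payoff -1.
- X: BR = E5, leader payoff 7.
- Y: BR = E1, leader payoff -4.
- Z: BR = E2, leader payoff -3.
Entrant's induced payoffs are -1, 7, -4, -3, so Entrant commits to X. Subgame-perfect outcome: (E5, X) with payoffs (10, 7).

(E5, X)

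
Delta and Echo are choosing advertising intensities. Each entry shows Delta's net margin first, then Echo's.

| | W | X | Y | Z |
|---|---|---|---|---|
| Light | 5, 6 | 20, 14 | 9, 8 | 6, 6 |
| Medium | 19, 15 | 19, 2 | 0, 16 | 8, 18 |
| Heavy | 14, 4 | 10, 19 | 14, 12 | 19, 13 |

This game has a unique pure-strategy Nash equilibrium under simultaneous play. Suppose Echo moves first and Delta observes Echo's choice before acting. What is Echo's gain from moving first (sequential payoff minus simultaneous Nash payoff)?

Work backward from Delta's decision.
- W: BR = Medium, leader payoff 15.
- X: BR = Light, leader payoff 14.
- Y: BR = Heavy, leader payoff 12.
- Z: BR = Heavy, leader payoff 13.
Maximizing over 15, 14, 12, 13, Echo chooses W. Subgame-perfect outcome: (Medium, W) with payoffs (19, 15).
Under simultaneous play:
Delta's best replies: W→Medium; X→Light; Y→Heavy; Z→Heavy.
Echo's best replies: Light→X; Medium→Z; Heavy→X.
Only (Light, X) has each player best-responding; Nash payoffs (20, 14).
Echo's commitment gain: 15 − 14 = 1.

1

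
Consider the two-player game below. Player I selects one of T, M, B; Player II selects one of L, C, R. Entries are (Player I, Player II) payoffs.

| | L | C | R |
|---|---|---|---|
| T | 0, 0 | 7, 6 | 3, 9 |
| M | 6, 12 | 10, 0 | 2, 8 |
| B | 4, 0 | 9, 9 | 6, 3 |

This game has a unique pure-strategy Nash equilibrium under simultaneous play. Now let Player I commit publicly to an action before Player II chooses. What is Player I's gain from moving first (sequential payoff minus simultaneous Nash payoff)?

3

Backward induction with Player I moving first.
- T → Player II plays R (best of 0, 6, 9); Player I gets 3.
- M → Player II plays L (best of 12, 0, 8); Player I gets 6.
- B → Player II plays C (best of 0, 9, 3); Player I gets 9.
Among 3, 6, 9, the best is 9 at B. Subgame-perfect outcome: (B, C) with payoffs (9, 9).
For the simultaneous game, intersect best replies.
Player I's best replies: L→M; C→M; R→B.
Player II's best replies: T→R; M→L; B→C.
Only (M, L) has each player best-responding; Nash payoffs (6, 12).
Player I's commitment gain: 9 − 6 = 3.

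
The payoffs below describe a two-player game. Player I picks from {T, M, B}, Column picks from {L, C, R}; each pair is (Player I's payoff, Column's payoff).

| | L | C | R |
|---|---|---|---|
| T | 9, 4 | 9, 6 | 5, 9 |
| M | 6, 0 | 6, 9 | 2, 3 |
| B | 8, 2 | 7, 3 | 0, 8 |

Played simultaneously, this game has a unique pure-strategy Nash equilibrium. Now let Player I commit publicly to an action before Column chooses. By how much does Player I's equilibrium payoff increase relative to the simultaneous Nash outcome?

1

Backward induction with Player I moving first.
- T: BR = R, leader payoff 5.
- M: BR = C, leader payoff 6.
- B: BR = R, leader payoff 0.
Player I's induced payoffs are 5, 6, 0, so Player I commits to M. Subgame-perfect outcome: (M, C) with payoffs (6, 9).
Now find the simultaneous Nash equilibrium.
Player I's best replies: L→T; C→T; R→T.
Column's best replies: T→R; M→C; B→R.
Only (T, R) has each player best-responding; Nash payoffs (5, 9).
Player I's commitment gain: 6 − 5 = 1.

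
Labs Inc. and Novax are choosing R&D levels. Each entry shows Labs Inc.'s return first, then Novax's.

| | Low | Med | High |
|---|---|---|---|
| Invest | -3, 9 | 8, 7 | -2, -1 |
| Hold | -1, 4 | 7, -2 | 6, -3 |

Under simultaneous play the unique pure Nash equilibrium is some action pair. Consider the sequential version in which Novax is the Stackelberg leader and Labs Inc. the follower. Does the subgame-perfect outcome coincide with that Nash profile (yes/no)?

no

Work backward from Labs Inc.'s decision.
- Low: Labs Inc. compares -3, -1 and picks Hold; Novax would get 4.
- Med: Labs Inc. compares 8, 7 and picks Invest; Novax would get 7.
- High: Labs Inc. compares -2, 6 and picks Hold; Novax would get -3.
Maximizing over 4, 7, -3, Novax chooses Med. Subgame-perfect outcome: (Invest, Med) with payoffs (8, 7).
Now find the simultaneous Nash equilibrium.
Labs Inc.'s best replies: Low→Hold; Med→Invest; High→Hold.
Novax's best replies: Invest→Low; Hold→Low.
The unique mutual best reply is (Hold, Low), giving (-1, 4).
Sequential outcome (Invest, Med) differs from the Nash profile (Hold, Low).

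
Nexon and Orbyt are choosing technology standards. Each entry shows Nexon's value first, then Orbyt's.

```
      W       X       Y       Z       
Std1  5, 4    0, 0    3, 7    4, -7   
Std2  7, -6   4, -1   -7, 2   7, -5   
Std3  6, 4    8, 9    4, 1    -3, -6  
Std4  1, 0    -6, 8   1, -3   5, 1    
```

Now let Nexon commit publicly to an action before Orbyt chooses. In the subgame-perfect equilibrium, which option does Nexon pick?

Solve by backward induction (Nexon leads).
- Std1 → Orbyt plays Y (best of 4, 0, 7, -7); Nexon gets 3.
- Std2 → Orbyt plays Y (best of -6, -1, 2, -5); Nexon gets -7.
- Std3 → Orbyt plays X (best of 4, 9, 1, -6); Nexon gets 8.
- Std4 → Orbyt plays X (best of 0, 8, -3, 1); Nexon gets -6.
Nexon's induced payoffs are 3, -7, 8, -6, so Nexon commits to Std3. Subgame-perfect outcome: (Std3, X) with payoffs (8, 9).

Std3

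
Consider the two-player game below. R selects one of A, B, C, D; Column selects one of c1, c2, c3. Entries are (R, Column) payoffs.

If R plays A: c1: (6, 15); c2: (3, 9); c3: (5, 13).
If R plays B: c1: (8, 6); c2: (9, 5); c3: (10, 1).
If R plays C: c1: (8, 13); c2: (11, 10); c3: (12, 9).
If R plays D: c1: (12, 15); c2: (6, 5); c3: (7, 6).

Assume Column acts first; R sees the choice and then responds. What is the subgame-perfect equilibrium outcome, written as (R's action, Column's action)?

R best-responds to each possible Column move:
- c1: BR = D, leader payoff 15.
- c2: BR = C, leader payoff 10.
- c3: BR = C, leader payoff 9.
Maximizing over 15, 10, 9, Column chooses c1. Subgame-perfect outcome: (D, c1) with payoffs (12, 15).

(D, c1)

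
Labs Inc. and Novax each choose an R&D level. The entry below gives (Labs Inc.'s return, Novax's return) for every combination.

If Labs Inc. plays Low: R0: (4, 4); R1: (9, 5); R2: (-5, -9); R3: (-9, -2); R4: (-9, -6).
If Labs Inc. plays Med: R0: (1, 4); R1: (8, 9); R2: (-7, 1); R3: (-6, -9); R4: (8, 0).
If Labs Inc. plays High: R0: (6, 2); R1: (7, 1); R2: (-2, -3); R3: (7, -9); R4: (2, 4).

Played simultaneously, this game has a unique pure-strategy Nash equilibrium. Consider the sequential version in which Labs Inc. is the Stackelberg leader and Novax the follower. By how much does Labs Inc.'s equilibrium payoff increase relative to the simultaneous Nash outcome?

0

Work backward from Novax's decision.
- Low: BR = R1, leader payoff 9.
- Med: BR = R1, leader payoff 8.
- High: BR = R4, leader payoff 2.
Labs Inc.'s induced payoffs are 9, 8, 2, so Labs Inc. commits to Low. Subgame-perfect outcome: (Low, R1) with payoffs (9, 5).
Now find the simultaneous Nash equilibrium.
Labs Inc.'s best replies: R0→High; R1→Low; R2→High; R3→High; R4→Med.
Novax's best replies: Low→R1; Med→R1; High→R4.
Only (Low, R1) has each player best-responding; Nash payoffs (9, 5).
Labs Inc.'s commitment gain: 9 − 9 = 0.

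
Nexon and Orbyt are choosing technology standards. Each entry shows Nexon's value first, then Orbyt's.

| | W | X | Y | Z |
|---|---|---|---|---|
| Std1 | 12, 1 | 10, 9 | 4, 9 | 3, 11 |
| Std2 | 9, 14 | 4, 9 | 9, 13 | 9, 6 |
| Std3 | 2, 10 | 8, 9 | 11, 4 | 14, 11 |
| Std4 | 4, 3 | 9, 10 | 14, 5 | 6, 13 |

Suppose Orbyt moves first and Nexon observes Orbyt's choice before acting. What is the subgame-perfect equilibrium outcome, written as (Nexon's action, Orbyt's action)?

(Std3, Z)

Solve by backward induction (Orbyt leads).
- W: BR = Std1, leader payoff 1.
- X: BR = Std1, leader payoff 9.
- Y: BR = Std4, leader payoff 5.
- Z: BR = Std3, leader payoff 11.
Orbyt's induced payoffs are 1, 9, 5, 11, so Orbyt commits to Z. Subgame-perfect outcome: (Std3, Z) with payoffs (14, 11).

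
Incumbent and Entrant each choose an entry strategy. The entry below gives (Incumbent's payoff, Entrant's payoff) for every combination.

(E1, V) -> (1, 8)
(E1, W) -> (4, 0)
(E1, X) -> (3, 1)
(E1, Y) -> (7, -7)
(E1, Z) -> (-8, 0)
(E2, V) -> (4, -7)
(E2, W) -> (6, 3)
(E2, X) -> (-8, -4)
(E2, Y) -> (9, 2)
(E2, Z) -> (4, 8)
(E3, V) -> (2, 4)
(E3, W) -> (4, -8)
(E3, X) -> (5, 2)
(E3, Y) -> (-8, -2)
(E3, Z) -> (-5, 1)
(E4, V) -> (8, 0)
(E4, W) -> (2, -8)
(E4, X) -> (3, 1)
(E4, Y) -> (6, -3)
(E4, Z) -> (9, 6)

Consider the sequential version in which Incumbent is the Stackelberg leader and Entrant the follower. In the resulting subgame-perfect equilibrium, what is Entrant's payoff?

6

Work backward from Entrant's decision.
- E1: BR = V, leader payoff 1.
- E2: BR = Z, leader payoff 4.
- E3: BR = V, leader payoff 2.
- E4: BR = Z, leader payoff 9.
Maximizing over 1, 4, 2, 9, Incumbent chooses E4. Subgame-perfect outcome: (E4, Z) with payoffs (9, 6).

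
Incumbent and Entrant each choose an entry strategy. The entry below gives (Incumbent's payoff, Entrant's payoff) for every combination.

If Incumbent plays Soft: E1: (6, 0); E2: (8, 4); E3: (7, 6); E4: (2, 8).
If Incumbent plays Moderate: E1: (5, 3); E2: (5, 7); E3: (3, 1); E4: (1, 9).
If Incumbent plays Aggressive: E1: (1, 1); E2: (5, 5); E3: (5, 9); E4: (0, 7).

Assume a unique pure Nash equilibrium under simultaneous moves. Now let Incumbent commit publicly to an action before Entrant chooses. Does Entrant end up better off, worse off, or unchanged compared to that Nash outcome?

better off

Entrant best-responds to each possible Incumbent move:
- Soft → Entrant plays E4 (best of 0, 4, 6, 8); Incumbent gets 2.
- Moderate → Entrant plays E4 (best of 3, 7, 1, 9); Incumbent gets 1.
- Aggressive → Entrant plays E3 (best of 1, 5, 9, 7); Incumbent gets 5.
Maximizing over 2, 1, 5, Incumbent chooses Aggressive. Subgame-perfect outcome: (Aggressive, E3) with payoffs (5, 9).
Under simultaneous play:
Incumbent's best replies: E1→Soft; E2→Soft; E3→Soft; E4→Soft.
Entrant's best replies: Soft→E4; Moderate→E4; Aggressive→E3.
The unique mutual best reply is (Soft, E4), giving (2, 8).
Entrant earns 9 sequentially versus 8 at the Nash outcome: better off.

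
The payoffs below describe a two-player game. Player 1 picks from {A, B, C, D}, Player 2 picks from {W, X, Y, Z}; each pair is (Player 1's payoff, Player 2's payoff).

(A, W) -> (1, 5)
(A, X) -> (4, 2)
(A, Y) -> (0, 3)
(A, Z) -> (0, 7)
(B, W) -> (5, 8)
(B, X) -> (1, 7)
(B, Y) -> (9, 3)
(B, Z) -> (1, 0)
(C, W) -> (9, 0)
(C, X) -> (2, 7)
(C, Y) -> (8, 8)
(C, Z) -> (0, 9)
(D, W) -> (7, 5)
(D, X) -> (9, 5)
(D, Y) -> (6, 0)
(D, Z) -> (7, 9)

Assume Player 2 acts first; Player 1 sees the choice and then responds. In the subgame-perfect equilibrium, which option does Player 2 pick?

Player 1 best-responds to each possible Player 2 move:
- W: BR = C, leader payoff 0.
- X: BR = D, leader payoff 5.
- Y: BR = B, leader payoff 3.
- Z: BR = D, leader payoff 9.
Among 0, 5, 3, 9, the best is 9 at Z. Subgame-perfect outcome: (D, Z) with payoffs (7, 9).

Z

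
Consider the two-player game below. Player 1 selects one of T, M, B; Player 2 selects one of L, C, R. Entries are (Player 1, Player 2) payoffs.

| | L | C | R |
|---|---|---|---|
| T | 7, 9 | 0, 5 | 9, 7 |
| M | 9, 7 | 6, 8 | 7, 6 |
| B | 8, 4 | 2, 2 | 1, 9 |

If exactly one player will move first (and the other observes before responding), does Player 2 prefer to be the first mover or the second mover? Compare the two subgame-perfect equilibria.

If Player 1 leads: Player 2's best replies are T→L, M→C, B→R; Player 1's induced payoffs 7, 6, 1; outcome (T, L), payoffs (7, 9).
If Player 2 leads: Player 1's best replies are L→M, C→M, R→T; Player 2's induced payoffs 7, 8, 7; outcome (M, C), payoffs (6, 8).
Player 2 gets 8 moving first and 9 moving second, so Player 2 prefers to move second.

second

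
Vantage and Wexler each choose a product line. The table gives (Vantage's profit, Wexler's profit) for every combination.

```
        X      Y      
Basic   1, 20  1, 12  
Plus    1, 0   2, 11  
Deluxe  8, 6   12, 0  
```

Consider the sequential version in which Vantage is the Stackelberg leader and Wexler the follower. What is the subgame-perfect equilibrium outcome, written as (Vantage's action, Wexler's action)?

(Deluxe, X)

Work backward from Wexler's decision.
- Basic → Wexler plays X (best of 20, 12); Vantage gets 1.
- Plus → Wexler plays Y (best of 0, 11); Vantage gets 2.
- Deluxe → Wexler plays X (best of 6, 0); Vantage gets 8.
Maximizing over 1, 2, 8, Vantage chooses Deluxe. Subgame-perfect outcome: (Deluxe, X) with payoffs (8, 6).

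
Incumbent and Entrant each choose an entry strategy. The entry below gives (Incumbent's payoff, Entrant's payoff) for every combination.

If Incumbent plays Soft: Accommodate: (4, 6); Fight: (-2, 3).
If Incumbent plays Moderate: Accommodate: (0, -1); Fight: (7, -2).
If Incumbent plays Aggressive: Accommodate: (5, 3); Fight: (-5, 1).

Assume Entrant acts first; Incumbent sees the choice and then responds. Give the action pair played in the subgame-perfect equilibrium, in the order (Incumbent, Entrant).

(Aggressive, Accommodate)

Incumbent best-responds to each possible Entrant move:
- Accommodate: BR = Aggressive, leader payoff 3.
- Fight: BR = Moderate, leader payoff -2.
Entrant's induced payoffs are 3, -2, so Entrant commits to Accommodate. Subgame-perfect outcome: (Aggressive, Accommodate) with payoffs (5, 3).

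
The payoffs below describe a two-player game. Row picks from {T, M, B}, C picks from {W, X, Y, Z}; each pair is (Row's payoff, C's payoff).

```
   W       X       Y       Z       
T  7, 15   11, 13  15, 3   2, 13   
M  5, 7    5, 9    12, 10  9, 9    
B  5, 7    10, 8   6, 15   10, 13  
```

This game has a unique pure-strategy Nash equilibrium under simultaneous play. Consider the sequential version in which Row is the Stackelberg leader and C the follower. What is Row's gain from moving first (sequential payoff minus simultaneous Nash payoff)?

5

Backward induction with Row moving first.
- T: BR = W, leader payoff 7.
- M: BR = Y, leader payoff 12.
- B: BR = Y, leader payoff 6.
Among 7, 12, 6, the best is 12 at M. Subgame-perfect outcome: (M, Y) with payoffs (12, 10).
Under simultaneous play:
Row's best replies: W→T; X→T; Y→T; Z→B.
C's best replies: T→W; M→Y; B→Y.
Only (T, W) has each player best-responding; Nash payoffs (7, 15).
Row's commitment gain: 12 − 7 = 5.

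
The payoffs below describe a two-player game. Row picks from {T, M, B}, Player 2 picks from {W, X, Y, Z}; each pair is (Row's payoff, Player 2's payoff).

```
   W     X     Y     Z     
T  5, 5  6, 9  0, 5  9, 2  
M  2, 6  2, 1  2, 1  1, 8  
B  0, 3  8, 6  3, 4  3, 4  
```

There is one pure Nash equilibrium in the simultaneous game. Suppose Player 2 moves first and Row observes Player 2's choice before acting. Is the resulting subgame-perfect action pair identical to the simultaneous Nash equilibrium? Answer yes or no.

yes

Row best-responds to each possible Player 2 move:
- W → Row plays T (best of 5, 2, 0); Player 2 gets 5.
- X → Row plays B (best of 6, 2, 8); Player 2 gets 6.
- Y → Row plays B (best of 0, 2, 3); Player 2 gets 4.
- Z → Row plays T (best of 9, 1, 3); Player 2 gets 2.
Among 5, 6, 4, 2, the best is 6 at X. Subgame-perfect outcome: (B, X) with payoffs (8, 6).
Under simultaneous play:
Row's best replies: W→T; X→B; Y→B; Z→T.
Player 2's best replies: T→X; M→Z; B→X.
Only (B, X) has each player best-responding; Nash payoffs (8, 6).
Sequential outcome (B, X) coincides with the Nash profile (B, X).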